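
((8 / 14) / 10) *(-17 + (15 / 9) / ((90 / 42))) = -292 / 315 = -0.93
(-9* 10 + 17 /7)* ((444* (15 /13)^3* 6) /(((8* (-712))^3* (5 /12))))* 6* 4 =1240083675 /11101919489024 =0.00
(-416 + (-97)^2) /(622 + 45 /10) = 17986 /1253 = 14.35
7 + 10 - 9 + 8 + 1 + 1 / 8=137 / 8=17.12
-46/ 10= -23/ 5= -4.60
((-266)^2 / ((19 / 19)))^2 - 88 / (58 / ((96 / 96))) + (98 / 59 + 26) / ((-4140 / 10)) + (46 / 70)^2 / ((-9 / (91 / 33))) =5006411534.28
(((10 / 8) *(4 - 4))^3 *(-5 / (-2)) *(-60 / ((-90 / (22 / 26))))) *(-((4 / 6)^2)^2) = 0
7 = 7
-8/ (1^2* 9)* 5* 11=-440/ 9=-48.89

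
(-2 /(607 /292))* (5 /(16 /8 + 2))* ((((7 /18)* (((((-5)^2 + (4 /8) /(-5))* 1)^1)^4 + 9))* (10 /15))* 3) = -218265928279 /607000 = -359581.43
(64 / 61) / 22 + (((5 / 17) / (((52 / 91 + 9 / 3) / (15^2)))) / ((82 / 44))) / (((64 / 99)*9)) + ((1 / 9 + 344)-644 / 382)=8854602803003 / 25726526496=344.18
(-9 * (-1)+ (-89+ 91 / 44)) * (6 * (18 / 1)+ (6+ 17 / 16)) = -8967.03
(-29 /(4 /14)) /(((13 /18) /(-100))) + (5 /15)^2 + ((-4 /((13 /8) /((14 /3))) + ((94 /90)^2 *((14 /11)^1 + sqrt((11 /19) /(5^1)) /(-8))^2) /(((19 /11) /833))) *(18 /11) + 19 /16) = 105159760702207 /6814236000 - 12880679 *sqrt(1045) /4467375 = 15339.16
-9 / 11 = -0.82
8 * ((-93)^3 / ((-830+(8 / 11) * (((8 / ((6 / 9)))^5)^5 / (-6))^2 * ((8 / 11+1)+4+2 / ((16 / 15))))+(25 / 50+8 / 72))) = -14015116368 / 304409656117571909917807727460208843568813254578931003319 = -0.00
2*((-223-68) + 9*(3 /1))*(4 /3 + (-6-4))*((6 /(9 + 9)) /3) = 4576 /9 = 508.44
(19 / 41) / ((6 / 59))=1121 / 246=4.56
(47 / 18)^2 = 2209 / 324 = 6.82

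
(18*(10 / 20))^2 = 81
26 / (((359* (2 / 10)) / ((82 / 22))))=5330 / 3949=1.35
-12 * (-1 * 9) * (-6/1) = -648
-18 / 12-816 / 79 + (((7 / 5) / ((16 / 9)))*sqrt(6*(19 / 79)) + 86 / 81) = -9.82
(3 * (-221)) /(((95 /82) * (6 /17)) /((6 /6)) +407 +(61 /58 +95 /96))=-1.62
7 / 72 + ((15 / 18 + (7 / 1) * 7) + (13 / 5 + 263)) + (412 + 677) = 505631 / 360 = 1404.53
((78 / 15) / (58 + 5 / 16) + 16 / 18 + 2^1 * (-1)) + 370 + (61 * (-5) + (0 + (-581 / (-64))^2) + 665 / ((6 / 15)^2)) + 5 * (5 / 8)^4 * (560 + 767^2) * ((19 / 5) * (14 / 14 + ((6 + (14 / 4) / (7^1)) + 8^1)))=3034189968547381 / 114647040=26465488.93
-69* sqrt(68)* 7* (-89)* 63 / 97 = 5416362* sqrt(17) / 97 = 230229.20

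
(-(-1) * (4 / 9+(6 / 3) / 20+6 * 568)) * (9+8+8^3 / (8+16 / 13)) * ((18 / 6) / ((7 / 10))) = 333457903 / 315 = 1058596.52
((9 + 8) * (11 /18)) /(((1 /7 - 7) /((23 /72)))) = -30107 /62208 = -0.48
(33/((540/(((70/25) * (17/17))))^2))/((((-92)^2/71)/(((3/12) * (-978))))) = -6237847/3427920000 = -0.00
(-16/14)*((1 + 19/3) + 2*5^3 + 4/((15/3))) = -30976/105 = -295.01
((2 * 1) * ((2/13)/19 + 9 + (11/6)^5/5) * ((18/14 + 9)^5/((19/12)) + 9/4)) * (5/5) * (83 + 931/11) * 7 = 2244125410.15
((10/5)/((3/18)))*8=96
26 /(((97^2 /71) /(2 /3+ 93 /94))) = 431041 /1326669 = 0.32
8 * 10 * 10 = 800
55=55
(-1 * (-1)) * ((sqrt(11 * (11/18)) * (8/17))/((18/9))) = 0.61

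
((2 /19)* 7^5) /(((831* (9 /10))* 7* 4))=12005 /142101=0.08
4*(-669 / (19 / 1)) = -2676 / 19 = -140.84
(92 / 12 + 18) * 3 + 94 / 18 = 740 / 9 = 82.22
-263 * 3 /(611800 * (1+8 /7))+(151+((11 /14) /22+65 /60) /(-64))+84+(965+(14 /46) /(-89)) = 15681376550873 /13068048000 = 1199.98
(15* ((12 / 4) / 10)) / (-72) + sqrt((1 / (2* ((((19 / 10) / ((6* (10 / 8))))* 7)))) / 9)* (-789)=-1315* sqrt(798) / 266-1 / 16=-139.71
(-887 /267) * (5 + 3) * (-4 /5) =28384 /1335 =21.26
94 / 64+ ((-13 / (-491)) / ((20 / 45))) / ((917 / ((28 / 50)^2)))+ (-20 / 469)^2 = 416121107492263 / 282962229620000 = 1.47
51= 51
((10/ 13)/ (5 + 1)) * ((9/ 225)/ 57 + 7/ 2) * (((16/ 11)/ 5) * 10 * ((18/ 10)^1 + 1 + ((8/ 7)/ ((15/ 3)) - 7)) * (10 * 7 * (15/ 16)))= -252146/ 741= -340.28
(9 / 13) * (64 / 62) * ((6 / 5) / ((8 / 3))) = 648 / 2015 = 0.32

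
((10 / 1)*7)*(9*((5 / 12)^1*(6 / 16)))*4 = 1575 / 4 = 393.75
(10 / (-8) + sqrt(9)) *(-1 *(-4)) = 7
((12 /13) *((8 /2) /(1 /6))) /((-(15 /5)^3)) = -32 /39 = -0.82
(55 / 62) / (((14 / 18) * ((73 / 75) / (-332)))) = -6162750 / 15841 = -389.04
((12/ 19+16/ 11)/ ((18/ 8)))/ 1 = 0.93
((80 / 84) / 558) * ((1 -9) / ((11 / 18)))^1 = -160 / 7161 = -0.02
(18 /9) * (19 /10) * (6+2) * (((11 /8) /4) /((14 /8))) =209 /35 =5.97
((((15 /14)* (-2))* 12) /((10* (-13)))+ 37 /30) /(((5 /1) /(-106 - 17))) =-160187 /4550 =-35.21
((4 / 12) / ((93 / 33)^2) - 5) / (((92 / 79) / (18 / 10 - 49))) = 66624334 / 331545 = 200.95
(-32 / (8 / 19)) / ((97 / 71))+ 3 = -5105 / 97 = -52.63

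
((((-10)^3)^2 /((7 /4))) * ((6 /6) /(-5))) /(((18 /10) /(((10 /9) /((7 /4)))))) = -160000000 /3969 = -40312.42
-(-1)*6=6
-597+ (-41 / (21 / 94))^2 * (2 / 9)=27337139 / 3969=6887.66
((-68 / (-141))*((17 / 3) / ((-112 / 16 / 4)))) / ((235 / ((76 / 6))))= -175712 / 2087505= -0.08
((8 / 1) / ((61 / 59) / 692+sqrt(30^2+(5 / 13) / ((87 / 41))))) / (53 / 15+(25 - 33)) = 338011745760 / 113706052921821223 - 200031070080 * sqrt(1151476755) / 113706052921821223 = -0.06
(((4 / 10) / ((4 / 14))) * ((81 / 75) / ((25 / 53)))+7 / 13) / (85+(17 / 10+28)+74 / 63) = 19164096 / 593133125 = 0.03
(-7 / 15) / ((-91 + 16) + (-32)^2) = -7 / 14235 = -0.00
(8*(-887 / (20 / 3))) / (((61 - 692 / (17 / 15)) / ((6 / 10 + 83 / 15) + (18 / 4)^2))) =23870057 / 467150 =51.10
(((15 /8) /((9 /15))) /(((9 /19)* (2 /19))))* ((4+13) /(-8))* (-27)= 460275 /128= 3595.90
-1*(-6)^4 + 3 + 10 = -1283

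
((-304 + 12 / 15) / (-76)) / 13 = 379 / 1235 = 0.31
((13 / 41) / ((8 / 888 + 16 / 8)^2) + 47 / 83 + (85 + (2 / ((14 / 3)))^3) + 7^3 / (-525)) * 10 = 740686703408782 / 870676964115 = 850.70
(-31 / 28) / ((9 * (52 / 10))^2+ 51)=-775 / 1568868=-0.00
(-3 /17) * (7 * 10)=-210 /17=-12.35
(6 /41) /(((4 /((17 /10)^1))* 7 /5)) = 51 /1148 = 0.04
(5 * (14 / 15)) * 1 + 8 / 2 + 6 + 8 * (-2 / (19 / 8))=7.93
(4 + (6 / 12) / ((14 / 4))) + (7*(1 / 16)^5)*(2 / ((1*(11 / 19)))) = 167248803 / 40370176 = 4.14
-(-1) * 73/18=73/18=4.06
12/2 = 6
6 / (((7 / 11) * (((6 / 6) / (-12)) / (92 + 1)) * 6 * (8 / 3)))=-657.64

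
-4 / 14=-2 / 7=-0.29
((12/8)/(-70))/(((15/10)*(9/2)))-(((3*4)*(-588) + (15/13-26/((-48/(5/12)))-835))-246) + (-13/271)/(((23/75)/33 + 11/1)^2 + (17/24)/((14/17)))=8064932721438496528679/991311762671761440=8135.62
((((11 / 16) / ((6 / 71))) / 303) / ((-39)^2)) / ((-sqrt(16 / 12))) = -781 *sqrt(3) / 88485696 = -0.00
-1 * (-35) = 35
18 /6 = 3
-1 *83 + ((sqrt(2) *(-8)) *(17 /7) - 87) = -170 - 136 *sqrt(2) /7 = -197.48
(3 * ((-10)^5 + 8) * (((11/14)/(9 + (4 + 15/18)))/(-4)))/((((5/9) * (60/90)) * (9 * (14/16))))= 29697624/20335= 1460.42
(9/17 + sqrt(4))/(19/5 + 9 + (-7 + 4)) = 215/833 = 0.26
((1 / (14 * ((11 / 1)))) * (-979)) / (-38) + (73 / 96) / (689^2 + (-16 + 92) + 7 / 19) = 0.17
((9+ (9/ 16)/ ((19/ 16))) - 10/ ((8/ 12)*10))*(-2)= -303/ 19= -15.95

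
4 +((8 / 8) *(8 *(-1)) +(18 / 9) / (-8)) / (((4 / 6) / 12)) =-289 / 2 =-144.50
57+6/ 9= 173/ 3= 57.67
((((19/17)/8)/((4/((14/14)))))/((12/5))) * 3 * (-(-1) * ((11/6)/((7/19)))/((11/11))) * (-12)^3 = -178695/476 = -375.41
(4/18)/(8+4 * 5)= 1/126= 0.01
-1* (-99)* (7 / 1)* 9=6237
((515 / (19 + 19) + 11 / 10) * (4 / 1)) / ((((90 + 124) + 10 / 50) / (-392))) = -103936 / 969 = -107.26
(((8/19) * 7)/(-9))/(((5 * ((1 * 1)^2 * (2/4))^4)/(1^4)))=-896/855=-1.05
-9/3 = -3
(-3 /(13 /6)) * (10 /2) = -90 /13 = -6.92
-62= -62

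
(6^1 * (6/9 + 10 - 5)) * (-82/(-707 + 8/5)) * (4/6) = 27880/10581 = 2.63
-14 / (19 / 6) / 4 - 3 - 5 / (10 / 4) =-116 / 19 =-6.11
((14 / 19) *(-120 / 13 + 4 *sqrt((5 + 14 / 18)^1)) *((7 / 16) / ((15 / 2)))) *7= -686 / 247 + 686 *sqrt(13) / 855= 0.12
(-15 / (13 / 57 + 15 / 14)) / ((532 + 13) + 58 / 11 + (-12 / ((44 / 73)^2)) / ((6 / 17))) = -183920 / 7276629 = -0.03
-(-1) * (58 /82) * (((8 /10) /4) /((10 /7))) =203 /2050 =0.10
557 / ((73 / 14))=7798 / 73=106.82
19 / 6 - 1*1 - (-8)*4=205 / 6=34.17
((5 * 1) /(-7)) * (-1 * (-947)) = -4735 /7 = -676.43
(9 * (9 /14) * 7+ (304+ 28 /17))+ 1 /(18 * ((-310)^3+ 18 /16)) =25243939134575 /72928365246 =346.15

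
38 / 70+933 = 32674 / 35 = 933.54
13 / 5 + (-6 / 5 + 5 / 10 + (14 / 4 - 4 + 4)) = 27 / 5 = 5.40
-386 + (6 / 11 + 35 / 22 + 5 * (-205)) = -30995 / 22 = -1408.86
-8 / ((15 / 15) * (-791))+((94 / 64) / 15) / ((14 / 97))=522847 / 759360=0.69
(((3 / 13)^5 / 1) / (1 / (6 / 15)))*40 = 0.01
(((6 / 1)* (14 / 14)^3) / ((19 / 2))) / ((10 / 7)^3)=1029 / 4750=0.22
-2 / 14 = -1 / 7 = -0.14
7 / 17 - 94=-1591 / 17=-93.59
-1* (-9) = 9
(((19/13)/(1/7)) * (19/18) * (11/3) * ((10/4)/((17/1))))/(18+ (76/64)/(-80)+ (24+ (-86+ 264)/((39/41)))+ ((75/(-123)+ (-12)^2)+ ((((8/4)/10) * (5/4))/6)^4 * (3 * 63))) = 4167961600/266626278801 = 0.02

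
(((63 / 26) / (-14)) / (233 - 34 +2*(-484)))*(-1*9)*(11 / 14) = -891 / 559832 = -0.00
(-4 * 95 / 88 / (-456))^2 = 25 / 278784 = 0.00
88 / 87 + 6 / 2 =349 / 87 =4.01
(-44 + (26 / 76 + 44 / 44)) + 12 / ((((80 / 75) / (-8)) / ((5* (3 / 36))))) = -1523 / 19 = -80.16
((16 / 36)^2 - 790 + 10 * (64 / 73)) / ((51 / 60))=-92365240 / 100521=-918.87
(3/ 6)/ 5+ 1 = 11/ 10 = 1.10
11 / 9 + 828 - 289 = 4862 / 9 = 540.22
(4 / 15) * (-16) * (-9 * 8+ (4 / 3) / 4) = 2752 / 9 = 305.78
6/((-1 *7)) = -6/7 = -0.86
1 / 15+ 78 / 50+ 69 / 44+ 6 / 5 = 14503 / 3300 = 4.39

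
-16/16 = -1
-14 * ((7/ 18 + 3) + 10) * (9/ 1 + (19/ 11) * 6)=-119777/ 33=-3629.61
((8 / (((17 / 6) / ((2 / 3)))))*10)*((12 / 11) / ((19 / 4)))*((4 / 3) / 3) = 20480 / 10659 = 1.92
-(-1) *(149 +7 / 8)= 1199 / 8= 149.88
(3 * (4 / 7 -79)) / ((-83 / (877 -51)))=194346 / 83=2341.52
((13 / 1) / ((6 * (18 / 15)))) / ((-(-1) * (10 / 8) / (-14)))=-182 / 9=-20.22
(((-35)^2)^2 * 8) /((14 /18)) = 15435000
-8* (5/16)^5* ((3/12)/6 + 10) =-753125/3145728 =-0.24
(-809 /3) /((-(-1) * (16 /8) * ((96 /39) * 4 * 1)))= -10517 /768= -13.69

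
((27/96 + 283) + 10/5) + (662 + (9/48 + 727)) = 53583/32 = 1674.47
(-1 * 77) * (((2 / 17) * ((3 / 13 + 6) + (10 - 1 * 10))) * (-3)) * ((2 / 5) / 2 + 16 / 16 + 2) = 598752 / 1105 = 541.86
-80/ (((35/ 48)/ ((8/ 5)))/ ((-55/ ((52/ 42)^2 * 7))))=152064/ 169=899.79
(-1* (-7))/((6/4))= 14/3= 4.67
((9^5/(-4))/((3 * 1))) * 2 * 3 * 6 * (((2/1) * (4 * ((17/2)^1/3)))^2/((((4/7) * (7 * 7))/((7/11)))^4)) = -5688387/234256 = -24.28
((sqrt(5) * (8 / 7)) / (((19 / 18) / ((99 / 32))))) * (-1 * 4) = -1782 * sqrt(5) / 133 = -29.96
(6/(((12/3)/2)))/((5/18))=10.80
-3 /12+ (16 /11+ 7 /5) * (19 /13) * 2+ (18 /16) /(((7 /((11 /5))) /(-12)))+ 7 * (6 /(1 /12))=10167181 /20020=507.85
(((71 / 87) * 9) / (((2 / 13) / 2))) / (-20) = -2769 / 580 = -4.77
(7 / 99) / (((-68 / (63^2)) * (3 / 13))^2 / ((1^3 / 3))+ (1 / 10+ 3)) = 766903410 / 33623745287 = 0.02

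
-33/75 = -11/25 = -0.44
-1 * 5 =-5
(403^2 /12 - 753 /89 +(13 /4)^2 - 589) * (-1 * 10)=-276551875 /2136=-129471.85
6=6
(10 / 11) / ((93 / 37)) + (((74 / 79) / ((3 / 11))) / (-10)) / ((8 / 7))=65897 / 1077560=0.06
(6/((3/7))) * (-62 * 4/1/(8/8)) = -3472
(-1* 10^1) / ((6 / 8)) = -40 / 3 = -13.33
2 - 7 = -5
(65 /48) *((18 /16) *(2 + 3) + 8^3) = 269165 /384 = 700.95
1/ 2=0.50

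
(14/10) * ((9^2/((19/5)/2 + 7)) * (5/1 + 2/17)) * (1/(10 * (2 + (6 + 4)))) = 16443/30260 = 0.54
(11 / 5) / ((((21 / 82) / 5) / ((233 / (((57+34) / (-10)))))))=-2101660 / 1911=-1099.77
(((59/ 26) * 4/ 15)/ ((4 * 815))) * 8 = 236/ 158925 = 0.00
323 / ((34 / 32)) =304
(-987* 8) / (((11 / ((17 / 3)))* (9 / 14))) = -626416 / 99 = -6327.43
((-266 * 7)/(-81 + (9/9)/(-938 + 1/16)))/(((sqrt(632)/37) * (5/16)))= 4135569032 * sqrt(158)/480155285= 108.26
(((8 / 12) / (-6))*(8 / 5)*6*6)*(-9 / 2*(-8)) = -1152 / 5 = -230.40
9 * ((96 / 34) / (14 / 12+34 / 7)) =18144 / 4301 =4.22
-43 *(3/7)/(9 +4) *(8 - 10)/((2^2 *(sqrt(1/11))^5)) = 15609 *sqrt(11)/182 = 284.45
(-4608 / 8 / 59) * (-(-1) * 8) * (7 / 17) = -32256 / 1003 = -32.16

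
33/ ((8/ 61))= 2013/ 8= 251.62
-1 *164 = -164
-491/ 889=-0.55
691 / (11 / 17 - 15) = -48.14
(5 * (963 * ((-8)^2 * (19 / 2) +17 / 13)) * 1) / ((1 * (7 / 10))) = 381396150 / 91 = 4191166.48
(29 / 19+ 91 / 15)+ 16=6724 / 285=23.59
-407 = -407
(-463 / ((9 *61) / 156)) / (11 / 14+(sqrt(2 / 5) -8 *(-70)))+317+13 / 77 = 4718896 *sqrt(10) / 56398882179+458784893043966 / 1447571309261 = 316.93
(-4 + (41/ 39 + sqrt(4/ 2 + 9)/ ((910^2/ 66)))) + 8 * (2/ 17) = -1331/ 663 + 33 * sqrt(11)/ 414050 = -2.01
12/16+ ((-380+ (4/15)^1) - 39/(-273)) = -159113/420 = -378.84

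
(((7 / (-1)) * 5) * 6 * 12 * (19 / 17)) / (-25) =9576 / 85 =112.66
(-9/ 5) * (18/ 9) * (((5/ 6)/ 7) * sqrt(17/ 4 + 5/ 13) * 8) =-12 * sqrt(3133)/ 91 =-7.38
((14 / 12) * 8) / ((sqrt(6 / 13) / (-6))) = -28 * sqrt(78) / 3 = -82.43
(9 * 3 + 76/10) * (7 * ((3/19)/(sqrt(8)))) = 3633 * sqrt(2)/380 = 13.52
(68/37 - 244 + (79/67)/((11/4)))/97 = -6591828/2645093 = -2.49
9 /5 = 1.80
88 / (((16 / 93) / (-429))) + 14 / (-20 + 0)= -1097171 / 5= -219434.20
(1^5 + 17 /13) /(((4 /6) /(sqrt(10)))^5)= 91125* sqrt(10) /52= 5541.59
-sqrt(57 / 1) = -sqrt(57) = -7.55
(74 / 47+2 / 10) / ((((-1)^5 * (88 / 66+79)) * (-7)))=1251 / 396445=0.00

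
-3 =-3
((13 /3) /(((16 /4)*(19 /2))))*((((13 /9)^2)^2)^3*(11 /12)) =3331626172514783 /386363605906008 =8.62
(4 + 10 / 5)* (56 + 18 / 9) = 348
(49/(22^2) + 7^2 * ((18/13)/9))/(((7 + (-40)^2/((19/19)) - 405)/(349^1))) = 16776081/7562984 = 2.22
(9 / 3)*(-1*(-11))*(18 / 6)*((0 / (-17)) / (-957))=0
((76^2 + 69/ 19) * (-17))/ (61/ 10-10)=18668210/ 741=25193.27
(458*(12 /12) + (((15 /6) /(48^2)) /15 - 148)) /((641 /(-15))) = -21427205 /2953728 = -7.25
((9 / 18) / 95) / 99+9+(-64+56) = 18811 / 18810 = 1.00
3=3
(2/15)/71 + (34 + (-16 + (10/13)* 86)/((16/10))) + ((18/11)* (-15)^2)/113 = 2361336841/34418670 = 68.61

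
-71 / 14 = -5.07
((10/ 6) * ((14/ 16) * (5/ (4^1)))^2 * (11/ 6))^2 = 4539390625/ 339738624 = 13.36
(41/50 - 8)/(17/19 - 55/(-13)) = -88673/63300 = -1.40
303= 303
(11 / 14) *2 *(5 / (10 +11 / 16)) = 880 / 1197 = 0.74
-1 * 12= -12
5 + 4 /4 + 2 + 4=12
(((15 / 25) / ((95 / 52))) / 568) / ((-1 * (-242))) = 39 / 16322900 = 0.00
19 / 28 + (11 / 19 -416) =-220643 / 532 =-414.74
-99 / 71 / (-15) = 33 / 355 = 0.09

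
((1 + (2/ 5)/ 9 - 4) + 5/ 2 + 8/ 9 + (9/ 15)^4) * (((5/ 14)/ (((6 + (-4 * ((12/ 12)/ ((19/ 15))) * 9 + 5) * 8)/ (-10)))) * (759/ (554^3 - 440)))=10147577/ 205074418046400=0.00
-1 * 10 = -10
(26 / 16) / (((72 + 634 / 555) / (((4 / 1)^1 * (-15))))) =-108225 / 81188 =-1.33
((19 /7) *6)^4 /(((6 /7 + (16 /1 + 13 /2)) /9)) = 27105.04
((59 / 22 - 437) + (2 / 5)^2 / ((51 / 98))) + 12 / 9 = -12136601 / 28050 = -432.68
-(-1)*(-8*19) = -152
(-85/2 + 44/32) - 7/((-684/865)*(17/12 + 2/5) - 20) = -30260377/741704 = -40.80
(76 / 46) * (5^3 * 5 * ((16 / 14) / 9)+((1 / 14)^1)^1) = 190171 / 1449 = 131.24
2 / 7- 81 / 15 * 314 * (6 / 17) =-355906 / 595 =-598.16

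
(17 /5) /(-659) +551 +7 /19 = 551.36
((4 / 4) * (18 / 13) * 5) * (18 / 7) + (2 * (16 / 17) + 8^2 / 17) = 36276 / 1547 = 23.45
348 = 348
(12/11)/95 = 12/1045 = 0.01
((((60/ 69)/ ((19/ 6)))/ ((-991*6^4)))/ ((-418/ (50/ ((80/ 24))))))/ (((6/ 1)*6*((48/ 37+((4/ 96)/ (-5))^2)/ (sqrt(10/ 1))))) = 92500*sqrt(10)/ 563080987626399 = 0.00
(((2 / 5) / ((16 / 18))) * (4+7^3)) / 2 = 3123 / 40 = 78.08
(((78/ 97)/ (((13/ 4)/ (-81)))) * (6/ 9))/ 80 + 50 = 24169/ 485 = 49.83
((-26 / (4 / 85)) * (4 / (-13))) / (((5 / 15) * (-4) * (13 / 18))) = -2295 / 13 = -176.54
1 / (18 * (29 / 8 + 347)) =4 / 25245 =0.00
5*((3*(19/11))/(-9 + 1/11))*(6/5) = -171/49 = -3.49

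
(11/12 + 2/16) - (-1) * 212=5113/24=213.04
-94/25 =-3.76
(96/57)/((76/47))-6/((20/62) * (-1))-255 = -424822/1805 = -235.36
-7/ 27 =-0.26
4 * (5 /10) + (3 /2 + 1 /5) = 37 /10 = 3.70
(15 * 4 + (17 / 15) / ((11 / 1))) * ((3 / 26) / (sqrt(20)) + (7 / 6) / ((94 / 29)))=9917 * sqrt(5) / 14300 + 42833 / 1980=23.18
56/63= 8/9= 0.89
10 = 10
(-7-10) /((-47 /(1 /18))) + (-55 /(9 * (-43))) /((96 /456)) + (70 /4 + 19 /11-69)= -13092521 /266772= -49.08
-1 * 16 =-16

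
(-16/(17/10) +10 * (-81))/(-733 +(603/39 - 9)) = 36218/32113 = 1.13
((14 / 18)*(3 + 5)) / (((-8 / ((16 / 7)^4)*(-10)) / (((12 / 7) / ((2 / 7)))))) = 65536 / 5145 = 12.74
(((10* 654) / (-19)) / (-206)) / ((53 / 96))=313920 / 103721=3.03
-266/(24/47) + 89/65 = -519.55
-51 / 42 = -17 / 14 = -1.21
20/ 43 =0.47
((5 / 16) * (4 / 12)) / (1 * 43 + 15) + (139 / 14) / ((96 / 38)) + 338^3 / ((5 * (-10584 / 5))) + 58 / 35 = -1397630279 / 383670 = -3642.79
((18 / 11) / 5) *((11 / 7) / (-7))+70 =17132 / 245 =69.93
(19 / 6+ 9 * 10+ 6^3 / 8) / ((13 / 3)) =721 / 26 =27.73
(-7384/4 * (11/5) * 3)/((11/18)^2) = -1794312/55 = -32623.85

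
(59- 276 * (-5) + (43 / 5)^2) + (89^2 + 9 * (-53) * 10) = 116599 / 25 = 4663.96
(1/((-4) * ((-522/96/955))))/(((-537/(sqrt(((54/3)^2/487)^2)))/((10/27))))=-152800/7584051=-0.02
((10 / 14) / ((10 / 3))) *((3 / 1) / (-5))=-9 / 70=-0.13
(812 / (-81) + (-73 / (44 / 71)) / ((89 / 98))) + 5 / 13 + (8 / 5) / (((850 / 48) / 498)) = -413380098841 / 4381269750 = -94.35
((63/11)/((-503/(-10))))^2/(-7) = -56700/30614089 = -0.00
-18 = -18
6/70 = 3/35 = 0.09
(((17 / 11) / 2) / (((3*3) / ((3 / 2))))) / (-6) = -17 / 792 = -0.02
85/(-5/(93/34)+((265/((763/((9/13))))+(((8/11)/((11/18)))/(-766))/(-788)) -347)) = -715846877590845/2935709161572248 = -0.24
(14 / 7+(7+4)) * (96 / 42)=208 / 7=29.71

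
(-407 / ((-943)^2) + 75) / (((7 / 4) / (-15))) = -4001596080 / 6224743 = -642.85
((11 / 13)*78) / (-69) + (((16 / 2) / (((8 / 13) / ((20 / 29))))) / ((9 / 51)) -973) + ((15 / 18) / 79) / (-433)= -126376191313 / 136896414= -923.15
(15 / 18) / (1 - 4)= -5 / 18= -0.28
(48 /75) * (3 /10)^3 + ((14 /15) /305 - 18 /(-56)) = 5472571 /16012500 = 0.34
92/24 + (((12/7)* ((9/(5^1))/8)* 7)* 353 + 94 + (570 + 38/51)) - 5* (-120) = 566528/255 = 2221.68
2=2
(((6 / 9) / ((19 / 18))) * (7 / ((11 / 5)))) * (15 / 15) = 420 / 209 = 2.01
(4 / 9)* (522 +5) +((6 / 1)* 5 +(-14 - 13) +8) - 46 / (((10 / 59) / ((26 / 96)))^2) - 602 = -54631447 / 115200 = -474.23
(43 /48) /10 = 43 /480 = 0.09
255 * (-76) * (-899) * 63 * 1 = 1097625060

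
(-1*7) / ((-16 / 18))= 63 / 8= 7.88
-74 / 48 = -37 / 24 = -1.54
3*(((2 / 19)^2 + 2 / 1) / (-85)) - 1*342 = -10496448 / 30685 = -342.07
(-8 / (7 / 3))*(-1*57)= 1368 / 7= 195.43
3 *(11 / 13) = 33 / 13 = 2.54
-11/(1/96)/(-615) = 352/205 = 1.72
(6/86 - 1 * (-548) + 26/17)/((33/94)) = 12588386/8041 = 1565.52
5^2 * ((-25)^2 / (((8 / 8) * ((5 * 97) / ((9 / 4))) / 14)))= 196875 / 194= 1014.82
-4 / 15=-0.27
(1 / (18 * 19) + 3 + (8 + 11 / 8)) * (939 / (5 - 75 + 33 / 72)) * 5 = -26500145 / 31711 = -835.68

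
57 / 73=0.78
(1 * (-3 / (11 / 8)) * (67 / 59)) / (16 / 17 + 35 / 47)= -428264 / 291401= -1.47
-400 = -400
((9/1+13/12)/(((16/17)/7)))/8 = 14399/1536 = 9.37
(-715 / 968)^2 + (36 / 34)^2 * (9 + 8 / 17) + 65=2897723121 / 38046272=76.16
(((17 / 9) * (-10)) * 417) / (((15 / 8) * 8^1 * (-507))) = 4726 / 4563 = 1.04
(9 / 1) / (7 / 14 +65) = 18 / 131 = 0.14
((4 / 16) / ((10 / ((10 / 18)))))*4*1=0.06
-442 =-442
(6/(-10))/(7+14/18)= -27/350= -0.08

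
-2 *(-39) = 78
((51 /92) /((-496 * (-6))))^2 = 289 /8329117696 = 0.00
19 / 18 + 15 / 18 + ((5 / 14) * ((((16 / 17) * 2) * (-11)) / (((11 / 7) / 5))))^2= 1444913 / 2601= 555.52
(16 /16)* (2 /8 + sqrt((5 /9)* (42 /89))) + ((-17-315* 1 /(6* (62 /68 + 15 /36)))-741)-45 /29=-25111769 /31436 + sqrt(18690) /267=-798.31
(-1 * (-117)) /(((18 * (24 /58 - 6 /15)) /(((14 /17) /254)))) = 13195 /8636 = 1.53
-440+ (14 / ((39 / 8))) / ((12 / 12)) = -17048 / 39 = -437.13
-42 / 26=-21 / 13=-1.62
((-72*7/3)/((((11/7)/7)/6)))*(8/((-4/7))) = 62862.55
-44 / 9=-4.89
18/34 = 9/17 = 0.53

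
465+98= 563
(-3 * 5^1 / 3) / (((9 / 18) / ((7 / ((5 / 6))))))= -84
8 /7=1.14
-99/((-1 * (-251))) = -99/251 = -0.39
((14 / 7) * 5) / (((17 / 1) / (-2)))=-20 / 17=-1.18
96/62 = 48/31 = 1.55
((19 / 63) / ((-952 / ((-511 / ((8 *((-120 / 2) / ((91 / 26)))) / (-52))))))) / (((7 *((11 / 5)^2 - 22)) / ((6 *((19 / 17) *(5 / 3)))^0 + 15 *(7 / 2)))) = -0.03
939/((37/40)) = 37560/37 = 1015.14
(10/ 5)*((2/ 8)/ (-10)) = -1/ 20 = -0.05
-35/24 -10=-275/24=-11.46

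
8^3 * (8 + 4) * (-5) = -30720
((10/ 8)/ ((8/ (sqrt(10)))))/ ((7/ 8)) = 5 * sqrt(10)/ 28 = 0.56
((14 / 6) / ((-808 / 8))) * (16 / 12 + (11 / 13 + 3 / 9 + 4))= -1778 / 11817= -0.15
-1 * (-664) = 664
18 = 18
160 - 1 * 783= -623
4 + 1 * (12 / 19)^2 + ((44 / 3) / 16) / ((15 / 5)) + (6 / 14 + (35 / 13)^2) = 190357109 / 15374268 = 12.38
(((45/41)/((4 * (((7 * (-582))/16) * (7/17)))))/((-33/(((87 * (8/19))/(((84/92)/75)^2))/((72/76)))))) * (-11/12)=-1629981250/85938993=-18.97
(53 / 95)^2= 2809 / 9025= 0.31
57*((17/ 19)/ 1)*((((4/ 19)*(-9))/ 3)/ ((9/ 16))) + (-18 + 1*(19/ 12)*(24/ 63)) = -89368/ 1197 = -74.66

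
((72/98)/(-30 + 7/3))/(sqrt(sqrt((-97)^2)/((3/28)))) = -54*sqrt(2037)/2761493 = -0.00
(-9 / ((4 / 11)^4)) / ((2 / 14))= -922383 / 256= -3603.06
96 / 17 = 5.65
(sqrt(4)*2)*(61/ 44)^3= 226981/ 21296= 10.66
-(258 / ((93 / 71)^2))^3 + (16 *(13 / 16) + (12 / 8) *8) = -81478355124670901 / 23962599387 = -3400230.24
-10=-10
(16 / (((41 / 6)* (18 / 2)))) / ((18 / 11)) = 176 / 1107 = 0.16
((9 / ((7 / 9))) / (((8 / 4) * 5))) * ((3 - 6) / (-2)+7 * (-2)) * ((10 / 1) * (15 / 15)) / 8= -2025 / 112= -18.08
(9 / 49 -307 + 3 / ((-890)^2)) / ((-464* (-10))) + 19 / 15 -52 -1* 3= -29066532480959 / 540275568000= -53.80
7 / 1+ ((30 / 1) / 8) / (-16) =433 / 64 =6.77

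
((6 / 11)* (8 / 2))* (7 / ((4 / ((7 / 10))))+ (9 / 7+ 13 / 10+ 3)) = 5721 / 385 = 14.86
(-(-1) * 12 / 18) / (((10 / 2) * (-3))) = -2 / 45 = -0.04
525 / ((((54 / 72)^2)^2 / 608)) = 27238400 / 27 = 1008829.63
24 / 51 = 8 / 17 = 0.47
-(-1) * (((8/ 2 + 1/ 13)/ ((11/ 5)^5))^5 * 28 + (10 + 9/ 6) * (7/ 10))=6476859056782642614299172449661423/ 804570094767699776161545587690860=8.05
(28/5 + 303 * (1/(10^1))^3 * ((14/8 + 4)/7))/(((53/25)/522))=42743709/29680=1440.15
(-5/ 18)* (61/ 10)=-61/ 36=-1.69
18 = 18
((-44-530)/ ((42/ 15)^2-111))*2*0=0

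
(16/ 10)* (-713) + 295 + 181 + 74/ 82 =-136099/ 205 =-663.90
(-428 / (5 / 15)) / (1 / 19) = -24396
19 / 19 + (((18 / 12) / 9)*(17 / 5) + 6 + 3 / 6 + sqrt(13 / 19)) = sqrt(247) / 19 + 121 / 15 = 8.89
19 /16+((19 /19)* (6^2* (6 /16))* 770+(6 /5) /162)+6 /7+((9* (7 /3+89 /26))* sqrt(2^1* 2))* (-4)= 9982.59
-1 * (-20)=20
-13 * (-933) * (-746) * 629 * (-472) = 2686312095792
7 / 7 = 1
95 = 95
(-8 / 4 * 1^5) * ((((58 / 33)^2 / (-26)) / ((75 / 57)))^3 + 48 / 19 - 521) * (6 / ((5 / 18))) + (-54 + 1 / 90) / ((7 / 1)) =48897100514977614763361 / 2183843935241718750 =22390.38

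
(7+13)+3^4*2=182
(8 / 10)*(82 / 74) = 164 / 185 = 0.89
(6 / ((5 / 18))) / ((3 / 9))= 324 / 5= 64.80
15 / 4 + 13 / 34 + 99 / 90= 5.23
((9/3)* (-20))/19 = -60/19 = -3.16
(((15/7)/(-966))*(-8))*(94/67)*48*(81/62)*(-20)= -73094400/2340779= -31.23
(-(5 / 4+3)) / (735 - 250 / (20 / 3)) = -17 / 2790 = -0.01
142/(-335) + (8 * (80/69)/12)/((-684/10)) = -5160374/11857995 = -0.44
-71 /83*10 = -8.55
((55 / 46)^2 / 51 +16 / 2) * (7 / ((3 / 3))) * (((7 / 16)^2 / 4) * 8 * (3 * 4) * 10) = 1485795395 / 575552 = 2581.51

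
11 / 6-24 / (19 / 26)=-3535 / 114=-31.01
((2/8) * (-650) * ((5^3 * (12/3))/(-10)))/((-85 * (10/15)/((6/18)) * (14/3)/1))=-4875/476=-10.24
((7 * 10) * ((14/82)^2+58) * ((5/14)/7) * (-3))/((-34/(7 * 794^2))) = 2306142768450/28577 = 80699260.54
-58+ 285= 227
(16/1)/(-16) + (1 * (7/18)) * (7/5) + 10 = 859/90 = 9.54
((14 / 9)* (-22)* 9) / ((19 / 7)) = -2156 / 19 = -113.47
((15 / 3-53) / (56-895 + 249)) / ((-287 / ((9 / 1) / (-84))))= 18 / 592655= 0.00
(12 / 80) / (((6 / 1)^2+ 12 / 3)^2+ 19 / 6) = 9 / 96190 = 0.00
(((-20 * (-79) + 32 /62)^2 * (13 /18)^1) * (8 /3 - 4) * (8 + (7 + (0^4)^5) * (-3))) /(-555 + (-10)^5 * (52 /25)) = -30052055904 /200421355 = -149.94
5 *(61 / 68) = 4.49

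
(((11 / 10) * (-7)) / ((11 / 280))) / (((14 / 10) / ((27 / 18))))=-210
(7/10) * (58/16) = 203/80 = 2.54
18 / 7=2.57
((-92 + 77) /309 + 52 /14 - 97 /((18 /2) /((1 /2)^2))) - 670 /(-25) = 27.77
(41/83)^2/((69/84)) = 0.30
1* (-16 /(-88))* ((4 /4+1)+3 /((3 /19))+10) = 62 /11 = 5.64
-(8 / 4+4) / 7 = -6 / 7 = -0.86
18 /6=3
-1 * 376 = -376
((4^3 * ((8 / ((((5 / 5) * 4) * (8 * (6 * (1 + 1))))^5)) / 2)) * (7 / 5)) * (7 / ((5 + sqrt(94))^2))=5831 / 776397882654720 - 49 * sqrt(94) / 77639788265472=0.00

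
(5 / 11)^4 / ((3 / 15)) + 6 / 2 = 47048 / 14641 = 3.21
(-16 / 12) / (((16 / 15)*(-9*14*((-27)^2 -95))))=0.00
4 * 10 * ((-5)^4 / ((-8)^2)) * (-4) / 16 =-3125 / 32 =-97.66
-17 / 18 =-0.94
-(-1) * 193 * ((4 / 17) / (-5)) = -772 / 85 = -9.08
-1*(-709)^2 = -502681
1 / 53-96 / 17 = -5071 / 901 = -5.63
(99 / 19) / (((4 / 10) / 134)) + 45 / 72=265415 / 152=1746.15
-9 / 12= -3 / 4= -0.75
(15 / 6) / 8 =5 / 16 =0.31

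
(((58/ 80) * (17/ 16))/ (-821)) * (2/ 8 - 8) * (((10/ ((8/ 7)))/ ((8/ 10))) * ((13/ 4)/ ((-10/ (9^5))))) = -82122573897/ 53805056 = -1526.30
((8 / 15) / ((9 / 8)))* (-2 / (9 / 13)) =-1664 / 1215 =-1.37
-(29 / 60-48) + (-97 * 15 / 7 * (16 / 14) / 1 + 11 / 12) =-278003 / 1470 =-189.12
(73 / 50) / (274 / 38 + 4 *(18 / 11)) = 15257 / 143750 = 0.11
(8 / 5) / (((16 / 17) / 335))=1139 / 2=569.50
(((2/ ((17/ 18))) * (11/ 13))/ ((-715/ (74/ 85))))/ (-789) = 888/ 321129575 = 0.00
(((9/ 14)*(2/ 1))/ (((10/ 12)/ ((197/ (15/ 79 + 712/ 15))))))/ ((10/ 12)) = 15127236/ 1976555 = 7.65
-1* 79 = -79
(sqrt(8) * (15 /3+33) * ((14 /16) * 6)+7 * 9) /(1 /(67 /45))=469 /5+8911 * sqrt(2) /15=933.94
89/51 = 1.75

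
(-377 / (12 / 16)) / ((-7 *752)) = 0.10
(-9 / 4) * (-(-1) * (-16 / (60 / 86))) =258 / 5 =51.60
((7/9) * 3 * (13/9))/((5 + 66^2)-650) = 91/100197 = 0.00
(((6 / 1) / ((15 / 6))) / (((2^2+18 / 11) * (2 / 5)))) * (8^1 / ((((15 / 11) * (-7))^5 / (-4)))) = 56689952 / 131882428125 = 0.00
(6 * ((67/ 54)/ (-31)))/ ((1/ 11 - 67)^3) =0.00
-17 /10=-1.70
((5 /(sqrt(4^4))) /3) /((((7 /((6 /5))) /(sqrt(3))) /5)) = 5 * sqrt(3) /56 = 0.15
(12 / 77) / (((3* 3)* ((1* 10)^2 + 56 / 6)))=1 / 6314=0.00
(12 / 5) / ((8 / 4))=6 / 5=1.20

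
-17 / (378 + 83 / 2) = -34 / 839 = -0.04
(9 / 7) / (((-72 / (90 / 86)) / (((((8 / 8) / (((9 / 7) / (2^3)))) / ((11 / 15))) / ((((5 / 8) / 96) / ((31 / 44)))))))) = -89280 / 5203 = -17.16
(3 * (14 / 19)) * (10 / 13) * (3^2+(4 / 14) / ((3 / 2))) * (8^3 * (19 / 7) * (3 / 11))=5928960 / 1001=5923.04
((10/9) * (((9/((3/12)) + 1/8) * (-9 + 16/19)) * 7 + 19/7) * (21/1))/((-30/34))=4140571/76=54481.20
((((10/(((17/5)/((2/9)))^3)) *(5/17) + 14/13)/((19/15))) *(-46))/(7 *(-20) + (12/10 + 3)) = 981025124900/3403836465939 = 0.29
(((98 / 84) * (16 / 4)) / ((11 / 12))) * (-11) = -56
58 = 58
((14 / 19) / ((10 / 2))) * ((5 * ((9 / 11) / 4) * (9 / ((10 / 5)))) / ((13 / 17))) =9639 / 10868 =0.89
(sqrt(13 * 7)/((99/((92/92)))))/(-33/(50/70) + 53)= 5 * sqrt(91)/3366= 0.01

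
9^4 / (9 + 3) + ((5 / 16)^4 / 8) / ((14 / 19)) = 4013174371 / 7340032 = 546.75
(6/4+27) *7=399/2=199.50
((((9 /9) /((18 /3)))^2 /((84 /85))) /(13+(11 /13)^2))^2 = 206353225 /49134940775424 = 0.00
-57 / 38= -1.50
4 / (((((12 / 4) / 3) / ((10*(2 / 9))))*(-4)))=-20 / 9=-2.22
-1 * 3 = -3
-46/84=-23/42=-0.55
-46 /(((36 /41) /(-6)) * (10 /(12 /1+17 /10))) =129191 /300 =430.64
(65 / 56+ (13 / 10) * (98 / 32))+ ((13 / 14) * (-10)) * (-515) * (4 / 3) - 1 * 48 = 21279997 / 3360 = 6333.33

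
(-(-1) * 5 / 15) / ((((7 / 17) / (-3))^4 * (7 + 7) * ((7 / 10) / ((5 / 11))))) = 56376675 / 1294139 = 43.56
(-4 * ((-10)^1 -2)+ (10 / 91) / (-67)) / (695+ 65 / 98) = 4097044 / 59380425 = 0.07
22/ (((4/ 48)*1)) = 264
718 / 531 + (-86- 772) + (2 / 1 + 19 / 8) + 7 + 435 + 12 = -1691863 / 4248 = -398.27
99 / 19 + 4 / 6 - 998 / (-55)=75311 / 3135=24.02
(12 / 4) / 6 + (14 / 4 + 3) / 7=10 / 7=1.43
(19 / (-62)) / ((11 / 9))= -171 / 682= -0.25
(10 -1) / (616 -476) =9 / 140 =0.06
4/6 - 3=-7/3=-2.33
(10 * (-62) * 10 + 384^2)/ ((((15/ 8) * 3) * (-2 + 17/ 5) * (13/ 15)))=5650240/ 273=20696.85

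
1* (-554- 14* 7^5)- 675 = -236527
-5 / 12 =-0.42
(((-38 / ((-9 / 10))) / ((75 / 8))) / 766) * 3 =304 / 17235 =0.02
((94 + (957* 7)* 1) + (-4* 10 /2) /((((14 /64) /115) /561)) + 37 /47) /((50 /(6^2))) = -34890768792 /8225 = -4242038.76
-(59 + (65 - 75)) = -49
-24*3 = -72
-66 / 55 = -6 / 5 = -1.20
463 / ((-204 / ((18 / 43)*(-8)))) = 5556 / 731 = 7.60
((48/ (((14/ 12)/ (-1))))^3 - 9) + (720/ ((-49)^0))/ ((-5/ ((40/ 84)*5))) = -24008559/ 343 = -69995.80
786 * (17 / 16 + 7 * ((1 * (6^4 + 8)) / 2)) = 28705113 / 8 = 3588139.12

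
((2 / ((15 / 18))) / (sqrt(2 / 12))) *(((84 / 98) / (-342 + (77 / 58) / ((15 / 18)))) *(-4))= 2784 *sqrt(6) / 115171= 0.06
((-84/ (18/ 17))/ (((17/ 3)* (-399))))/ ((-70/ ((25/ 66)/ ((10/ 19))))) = -1/ 2772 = -0.00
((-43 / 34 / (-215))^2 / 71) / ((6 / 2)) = 1 / 6155700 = 0.00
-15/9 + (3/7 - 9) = -215/21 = -10.24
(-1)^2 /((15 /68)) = 68 /15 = 4.53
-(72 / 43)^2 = -5184 / 1849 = -2.80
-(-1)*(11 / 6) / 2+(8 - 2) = 83 / 12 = 6.92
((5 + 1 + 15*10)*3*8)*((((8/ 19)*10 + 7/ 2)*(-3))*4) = -6581952/ 19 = -346418.53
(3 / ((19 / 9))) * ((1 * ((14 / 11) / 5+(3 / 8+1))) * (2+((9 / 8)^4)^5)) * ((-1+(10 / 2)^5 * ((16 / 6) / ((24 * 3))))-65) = 733018982782121002008897 / 507285462027012669440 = 1444.98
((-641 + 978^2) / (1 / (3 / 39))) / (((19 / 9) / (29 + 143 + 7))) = 1539863073 / 247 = 6234263.45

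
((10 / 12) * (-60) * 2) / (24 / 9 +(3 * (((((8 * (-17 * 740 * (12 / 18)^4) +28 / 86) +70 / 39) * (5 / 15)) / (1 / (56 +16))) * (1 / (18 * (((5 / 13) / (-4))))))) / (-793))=345252375 / 3590905862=0.10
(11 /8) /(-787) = -11 /6296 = -0.00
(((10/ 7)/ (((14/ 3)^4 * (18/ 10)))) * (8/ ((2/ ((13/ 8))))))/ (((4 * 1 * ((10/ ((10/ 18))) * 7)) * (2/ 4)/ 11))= 0.00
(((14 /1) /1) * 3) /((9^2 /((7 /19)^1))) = 98 /513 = 0.19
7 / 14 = 1 / 2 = 0.50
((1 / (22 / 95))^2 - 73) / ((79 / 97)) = -32301 / 484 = -66.74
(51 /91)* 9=459 /91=5.04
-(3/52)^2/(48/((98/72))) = -49/519168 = -0.00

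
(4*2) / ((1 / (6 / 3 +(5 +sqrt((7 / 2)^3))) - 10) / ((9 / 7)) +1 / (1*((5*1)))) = -1.06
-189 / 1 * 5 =-945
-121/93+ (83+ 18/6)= 7877/93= 84.70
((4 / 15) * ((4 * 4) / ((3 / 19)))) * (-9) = -1216 / 5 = -243.20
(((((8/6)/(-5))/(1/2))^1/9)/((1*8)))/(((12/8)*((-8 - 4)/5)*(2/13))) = 13/972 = 0.01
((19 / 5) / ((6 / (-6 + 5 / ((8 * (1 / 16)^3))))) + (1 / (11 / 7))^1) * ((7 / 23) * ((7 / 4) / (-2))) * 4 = -6541451 / 3795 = -1723.70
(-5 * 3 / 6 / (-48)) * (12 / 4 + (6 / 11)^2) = 665 / 3872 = 0.17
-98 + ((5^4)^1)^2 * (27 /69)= 3513371 /23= 152755.26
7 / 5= 1.40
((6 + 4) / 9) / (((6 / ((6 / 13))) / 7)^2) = 490 / 1521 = 0.32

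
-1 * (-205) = 205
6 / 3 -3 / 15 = 9 / 5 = 1.80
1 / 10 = 0.10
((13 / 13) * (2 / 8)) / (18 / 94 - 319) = -47 / 59936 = -0.00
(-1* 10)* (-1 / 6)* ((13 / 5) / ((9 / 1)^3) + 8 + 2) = 36463 / 2187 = 16.67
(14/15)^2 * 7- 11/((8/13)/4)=-29431/450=-65.40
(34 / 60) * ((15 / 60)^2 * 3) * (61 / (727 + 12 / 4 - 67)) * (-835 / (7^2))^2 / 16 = 8506145 / 47943168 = 0.18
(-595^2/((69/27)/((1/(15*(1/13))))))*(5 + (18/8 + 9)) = -179490675/92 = -1950985.60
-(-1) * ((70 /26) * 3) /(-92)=-105 /1196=-0.09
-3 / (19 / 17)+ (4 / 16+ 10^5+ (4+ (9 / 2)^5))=61922883 / 608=101846.85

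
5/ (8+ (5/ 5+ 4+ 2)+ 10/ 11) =11/ 35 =0.31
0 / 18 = 0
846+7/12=10159/12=846.58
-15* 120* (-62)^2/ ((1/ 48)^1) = -332121600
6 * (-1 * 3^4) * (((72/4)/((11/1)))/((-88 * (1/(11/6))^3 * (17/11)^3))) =1185921/78608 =15.09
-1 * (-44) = 44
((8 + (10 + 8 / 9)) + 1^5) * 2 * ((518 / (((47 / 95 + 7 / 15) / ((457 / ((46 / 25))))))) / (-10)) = -10063814075 / 18906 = -532307.95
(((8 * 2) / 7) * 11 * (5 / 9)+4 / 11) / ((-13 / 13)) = -9932 / 693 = -14.33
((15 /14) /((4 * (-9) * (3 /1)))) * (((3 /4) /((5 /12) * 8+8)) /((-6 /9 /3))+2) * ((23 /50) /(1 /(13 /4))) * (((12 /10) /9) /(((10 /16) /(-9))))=0.05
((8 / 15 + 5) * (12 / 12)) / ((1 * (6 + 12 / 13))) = 0.80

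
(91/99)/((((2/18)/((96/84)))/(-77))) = -728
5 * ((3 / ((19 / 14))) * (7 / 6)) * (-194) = -47530 / 19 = -2501.58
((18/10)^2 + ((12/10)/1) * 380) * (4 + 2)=2755.44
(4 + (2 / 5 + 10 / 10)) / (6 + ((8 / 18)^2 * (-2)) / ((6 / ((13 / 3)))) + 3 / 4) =78732 / 94255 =0.84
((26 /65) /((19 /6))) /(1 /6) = 72 /95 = 0.76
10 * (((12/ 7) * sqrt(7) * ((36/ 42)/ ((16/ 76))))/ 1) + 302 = 3420 * sqrt(7)/ 49 + 302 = 486.66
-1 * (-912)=912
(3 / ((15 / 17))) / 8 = 17 / 40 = 0.42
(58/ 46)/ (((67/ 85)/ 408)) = 1005720/ 1541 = 652.64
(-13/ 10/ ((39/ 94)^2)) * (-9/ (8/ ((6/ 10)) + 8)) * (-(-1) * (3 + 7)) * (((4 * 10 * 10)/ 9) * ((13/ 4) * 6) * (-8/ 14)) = -15778.57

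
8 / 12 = 2 / 3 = 0.67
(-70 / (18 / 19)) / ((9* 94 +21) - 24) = -665 / 7587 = -0.09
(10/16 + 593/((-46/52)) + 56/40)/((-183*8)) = 0.46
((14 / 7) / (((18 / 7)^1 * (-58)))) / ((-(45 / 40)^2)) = 224 / 21141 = 0.01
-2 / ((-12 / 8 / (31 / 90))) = 62 / 135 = 0.46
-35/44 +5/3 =115/132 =0.87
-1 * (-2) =2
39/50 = 0.78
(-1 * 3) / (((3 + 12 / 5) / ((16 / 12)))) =-0.74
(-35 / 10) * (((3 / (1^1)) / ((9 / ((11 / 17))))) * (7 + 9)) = -616 / 51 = -12.08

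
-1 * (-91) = 91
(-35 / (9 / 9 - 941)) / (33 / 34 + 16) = 119 / 54238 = 0.00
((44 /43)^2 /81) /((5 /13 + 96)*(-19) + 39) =-6292 /872404425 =-0.00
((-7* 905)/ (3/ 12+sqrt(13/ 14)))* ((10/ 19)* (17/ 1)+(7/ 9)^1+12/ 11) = 3608796100/ 182457-1031084600* sqrt(182)/ 182457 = -56458.76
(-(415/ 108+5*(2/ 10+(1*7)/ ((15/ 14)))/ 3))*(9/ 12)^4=-4881/ 1024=-4.77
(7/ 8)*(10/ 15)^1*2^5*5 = 280/ 3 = 93.33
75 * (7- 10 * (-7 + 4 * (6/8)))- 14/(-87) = 306689/87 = 3525.16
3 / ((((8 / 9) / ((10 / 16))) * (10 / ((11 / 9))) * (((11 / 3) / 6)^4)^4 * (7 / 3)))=8538717030229283328 / 29240737185909557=292.01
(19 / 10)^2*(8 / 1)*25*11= 7942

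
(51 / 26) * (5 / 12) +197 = 20573 / 104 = 197.82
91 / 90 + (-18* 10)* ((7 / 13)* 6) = -679217 / 1170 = -580.53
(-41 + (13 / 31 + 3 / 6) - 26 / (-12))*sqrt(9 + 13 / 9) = -3526*sqrt(94) / 279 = -122.53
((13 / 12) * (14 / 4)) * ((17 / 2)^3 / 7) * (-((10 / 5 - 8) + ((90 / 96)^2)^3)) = 1900585408033 / 1073741824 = 1770.06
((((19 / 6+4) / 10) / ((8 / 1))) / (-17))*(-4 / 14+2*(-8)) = 0.09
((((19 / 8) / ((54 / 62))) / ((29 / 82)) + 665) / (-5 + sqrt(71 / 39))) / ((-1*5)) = 2106929*sqrt(2769) / 14156640 + 27390077 / 943776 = 36.85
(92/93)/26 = 0.04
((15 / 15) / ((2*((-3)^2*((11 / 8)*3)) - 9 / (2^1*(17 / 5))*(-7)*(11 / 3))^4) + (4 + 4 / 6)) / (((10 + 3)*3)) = 13686171989960794 / 114377294308842279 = 0.12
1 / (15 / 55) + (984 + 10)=2993 / 3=997.67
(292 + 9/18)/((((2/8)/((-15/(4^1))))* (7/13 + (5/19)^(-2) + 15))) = -146.36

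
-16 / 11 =-1.45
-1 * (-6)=6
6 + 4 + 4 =14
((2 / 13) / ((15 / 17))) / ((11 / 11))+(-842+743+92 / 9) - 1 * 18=-62363 / 585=-106.60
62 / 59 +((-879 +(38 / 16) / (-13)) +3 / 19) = -102357715 / 116584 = -877.97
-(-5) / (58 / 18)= 45 / 29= 1.55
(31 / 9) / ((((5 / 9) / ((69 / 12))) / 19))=13547 / 20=677.35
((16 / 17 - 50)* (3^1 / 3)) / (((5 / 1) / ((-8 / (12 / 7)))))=3892 / 85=45.79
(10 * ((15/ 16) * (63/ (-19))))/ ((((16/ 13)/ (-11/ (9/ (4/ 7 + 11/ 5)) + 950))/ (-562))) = 16338937485/ 1216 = 13436626.22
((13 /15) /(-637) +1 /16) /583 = 719 /6856080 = 0.00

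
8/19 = 0.42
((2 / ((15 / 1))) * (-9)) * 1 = -6 / 5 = -1.20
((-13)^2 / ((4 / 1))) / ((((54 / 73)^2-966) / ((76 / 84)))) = -17111419 / 432171432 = -0.04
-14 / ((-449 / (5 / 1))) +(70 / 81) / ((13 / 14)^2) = 7118510 / 6146361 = 1.16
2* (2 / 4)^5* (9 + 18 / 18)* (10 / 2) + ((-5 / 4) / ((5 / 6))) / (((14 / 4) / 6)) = 31 / 56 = 0.55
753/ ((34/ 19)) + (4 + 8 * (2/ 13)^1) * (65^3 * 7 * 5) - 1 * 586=1709429383/ 34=50277334.79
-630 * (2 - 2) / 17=0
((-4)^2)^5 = 1048576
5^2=25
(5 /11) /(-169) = -5 /1859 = -0.00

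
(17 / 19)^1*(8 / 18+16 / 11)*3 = 3196 / 627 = 5.10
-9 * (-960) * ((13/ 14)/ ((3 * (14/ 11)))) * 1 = 102960/ 49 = 2101.22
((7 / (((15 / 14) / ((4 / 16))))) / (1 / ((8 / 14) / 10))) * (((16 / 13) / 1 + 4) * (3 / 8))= 119 / 650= 0.18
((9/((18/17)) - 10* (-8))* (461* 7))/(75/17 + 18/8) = 6473362/151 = 42869.95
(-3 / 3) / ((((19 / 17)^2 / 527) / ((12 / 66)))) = -304606 / 3971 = -76.71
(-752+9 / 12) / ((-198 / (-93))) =-93155 / 264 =-352.86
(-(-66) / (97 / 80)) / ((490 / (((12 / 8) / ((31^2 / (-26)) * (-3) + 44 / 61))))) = 1256112 / 841314271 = 0.00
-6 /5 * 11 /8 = -33 /20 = -1.65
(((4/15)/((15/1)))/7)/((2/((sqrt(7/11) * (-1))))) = -2 * sqrt(77)/17325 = -0.00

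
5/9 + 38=38.56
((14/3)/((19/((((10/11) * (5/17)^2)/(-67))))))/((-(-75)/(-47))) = 6580/36421803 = 0.00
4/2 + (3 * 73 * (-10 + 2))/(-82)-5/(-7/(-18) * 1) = 3016/287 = 10.51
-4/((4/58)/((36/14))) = -1044/7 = -149.14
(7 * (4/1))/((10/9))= 126/5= 25.20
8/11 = 0.73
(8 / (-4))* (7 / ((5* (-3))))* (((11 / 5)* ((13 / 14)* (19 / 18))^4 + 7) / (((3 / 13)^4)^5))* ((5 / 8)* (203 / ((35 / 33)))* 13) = 14351134871009361591281556570492116897 / 200876539188521548800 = 71442563322643162.94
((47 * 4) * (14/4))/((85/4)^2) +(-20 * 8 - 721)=-6354697/7225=-879.54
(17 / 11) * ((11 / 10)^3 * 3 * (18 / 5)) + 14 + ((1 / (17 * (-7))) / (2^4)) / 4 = 172385631 / 4760000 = 36.22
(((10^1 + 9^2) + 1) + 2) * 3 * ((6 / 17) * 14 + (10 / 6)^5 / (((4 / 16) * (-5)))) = -2076272 / 1377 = -1507.82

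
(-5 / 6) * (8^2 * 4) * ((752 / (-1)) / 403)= 398.08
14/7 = 2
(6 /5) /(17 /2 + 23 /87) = 0.14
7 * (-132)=-924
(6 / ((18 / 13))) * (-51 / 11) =-221 / 11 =-20.09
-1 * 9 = -9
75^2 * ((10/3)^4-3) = 6098125/9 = 677569.44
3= 3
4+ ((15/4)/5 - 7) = -9/4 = -2.25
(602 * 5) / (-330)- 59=-2248 / 33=-68.12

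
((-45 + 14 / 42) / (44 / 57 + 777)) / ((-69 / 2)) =0.00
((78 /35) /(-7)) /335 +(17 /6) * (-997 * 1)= -2824.83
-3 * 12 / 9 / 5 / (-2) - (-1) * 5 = 27 / 5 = 5.40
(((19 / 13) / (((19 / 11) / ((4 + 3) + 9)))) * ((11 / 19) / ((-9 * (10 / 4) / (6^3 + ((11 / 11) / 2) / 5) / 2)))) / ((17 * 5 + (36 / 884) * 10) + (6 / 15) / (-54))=-13335531 / 7564090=-1.76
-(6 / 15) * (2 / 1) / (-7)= 4 / 35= 0.11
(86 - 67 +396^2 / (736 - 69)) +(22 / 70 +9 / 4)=23967913 / 93380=256.67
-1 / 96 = -0.01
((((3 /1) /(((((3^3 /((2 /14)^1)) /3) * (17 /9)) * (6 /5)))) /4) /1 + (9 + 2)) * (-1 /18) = -10477 /17136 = -0.61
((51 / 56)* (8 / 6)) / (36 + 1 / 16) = 136 / 4039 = 0.03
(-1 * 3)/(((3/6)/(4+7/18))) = -79/3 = -26.33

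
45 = 45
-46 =-46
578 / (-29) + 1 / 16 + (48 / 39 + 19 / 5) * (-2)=-902691 / 30160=-29.93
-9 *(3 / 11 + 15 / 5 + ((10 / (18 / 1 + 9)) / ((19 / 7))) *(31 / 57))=-1076546 / 35739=-30.12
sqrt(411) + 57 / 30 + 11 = 129 / 10 + sqrt(411) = 33.17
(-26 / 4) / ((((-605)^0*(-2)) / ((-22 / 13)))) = -11 / 2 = -5.50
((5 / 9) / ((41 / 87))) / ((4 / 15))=725 / 164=4.42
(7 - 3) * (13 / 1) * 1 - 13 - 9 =30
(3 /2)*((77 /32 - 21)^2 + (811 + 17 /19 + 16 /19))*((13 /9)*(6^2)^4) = 640808668773 /152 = 4215846505.09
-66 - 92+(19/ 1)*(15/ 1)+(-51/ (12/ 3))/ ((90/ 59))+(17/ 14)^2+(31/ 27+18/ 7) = 6553387/ 52920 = 123.84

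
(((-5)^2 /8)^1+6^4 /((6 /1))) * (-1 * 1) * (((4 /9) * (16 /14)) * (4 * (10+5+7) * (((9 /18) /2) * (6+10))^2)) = -9872896 /63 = -156712.63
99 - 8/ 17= 1675/ 17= 98.53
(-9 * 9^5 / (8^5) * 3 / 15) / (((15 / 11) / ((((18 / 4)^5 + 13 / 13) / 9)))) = -12791804553 / 26214400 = -487.97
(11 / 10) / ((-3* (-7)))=0.05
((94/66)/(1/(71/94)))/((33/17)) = 1207/2178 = 0.55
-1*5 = -5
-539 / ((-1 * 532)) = 77 / 76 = 1.01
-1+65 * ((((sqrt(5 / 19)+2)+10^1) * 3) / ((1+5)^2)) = 65 * sqrt(95) / 228+64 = 66.78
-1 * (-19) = 19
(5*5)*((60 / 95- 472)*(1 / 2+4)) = -1007550 / 19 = -53028.95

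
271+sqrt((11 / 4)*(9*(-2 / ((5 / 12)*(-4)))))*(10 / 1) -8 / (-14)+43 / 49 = 3*sqrt(330)+13350 / 49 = 326.95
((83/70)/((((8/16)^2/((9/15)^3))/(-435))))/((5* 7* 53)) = -389934/1623125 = -0.24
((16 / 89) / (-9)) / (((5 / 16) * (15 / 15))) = -256 / 4005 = -0.06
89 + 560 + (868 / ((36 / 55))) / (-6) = 23111 / 54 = 427.98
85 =85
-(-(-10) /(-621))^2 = -100 /385641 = -0.00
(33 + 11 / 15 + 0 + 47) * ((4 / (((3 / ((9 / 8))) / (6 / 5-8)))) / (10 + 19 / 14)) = -288218 / 3975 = -72.51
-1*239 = -239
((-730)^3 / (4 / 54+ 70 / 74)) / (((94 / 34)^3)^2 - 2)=-857858.46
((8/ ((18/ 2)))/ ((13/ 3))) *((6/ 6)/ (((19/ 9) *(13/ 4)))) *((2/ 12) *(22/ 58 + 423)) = 196448/ 93119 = 2.11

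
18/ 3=6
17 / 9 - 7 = -46 / 9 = -5.11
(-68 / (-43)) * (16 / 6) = 544 / 129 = 4.22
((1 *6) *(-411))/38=-1233/19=-64.89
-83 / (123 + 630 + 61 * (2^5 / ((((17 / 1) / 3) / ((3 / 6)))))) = -1411 / 15729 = -0.09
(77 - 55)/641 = 0.03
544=544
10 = 10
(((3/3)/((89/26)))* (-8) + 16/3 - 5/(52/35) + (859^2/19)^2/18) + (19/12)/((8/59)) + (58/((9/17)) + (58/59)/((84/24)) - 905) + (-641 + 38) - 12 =4162639472068342787/49680173088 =83788747.37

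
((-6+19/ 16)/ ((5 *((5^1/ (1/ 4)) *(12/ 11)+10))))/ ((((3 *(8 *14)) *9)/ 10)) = -121/ 1209600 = -0.00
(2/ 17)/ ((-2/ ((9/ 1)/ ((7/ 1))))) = -9/ 119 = -0.08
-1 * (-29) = 29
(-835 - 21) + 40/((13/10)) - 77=-11729/13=-902.23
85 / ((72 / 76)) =1615 / 18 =89.72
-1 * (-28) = 28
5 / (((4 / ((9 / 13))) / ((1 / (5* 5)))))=9 / 260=0.03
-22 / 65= -0.34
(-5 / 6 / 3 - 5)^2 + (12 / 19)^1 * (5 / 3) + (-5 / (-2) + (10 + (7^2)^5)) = 1738917887749 / 6156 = 282475290.41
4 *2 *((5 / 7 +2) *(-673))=-102296 / 7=-14613.71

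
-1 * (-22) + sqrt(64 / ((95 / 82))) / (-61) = 22 - 8 * sqrt(7790) / 5795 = 21.88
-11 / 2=-5.50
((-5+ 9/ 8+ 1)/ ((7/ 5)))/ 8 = -115/ 448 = -0.26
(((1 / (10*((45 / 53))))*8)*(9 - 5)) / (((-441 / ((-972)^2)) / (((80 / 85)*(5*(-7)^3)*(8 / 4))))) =2215600128 / 85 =26065883.86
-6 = -6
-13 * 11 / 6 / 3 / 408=-143 / 7344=-0.02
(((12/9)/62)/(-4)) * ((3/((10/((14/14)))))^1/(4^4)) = -1/158720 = -0.00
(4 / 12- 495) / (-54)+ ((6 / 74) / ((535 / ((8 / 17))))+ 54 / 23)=7214926312 / 626927445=11.51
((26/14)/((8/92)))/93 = 299/1302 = 0.23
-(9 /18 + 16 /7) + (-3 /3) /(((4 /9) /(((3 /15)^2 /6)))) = -3921 /1400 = -2.80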